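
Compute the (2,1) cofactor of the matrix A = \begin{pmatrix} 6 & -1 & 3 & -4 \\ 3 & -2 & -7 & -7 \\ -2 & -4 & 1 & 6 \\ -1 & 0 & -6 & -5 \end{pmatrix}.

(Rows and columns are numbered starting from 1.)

The cofactor is 187.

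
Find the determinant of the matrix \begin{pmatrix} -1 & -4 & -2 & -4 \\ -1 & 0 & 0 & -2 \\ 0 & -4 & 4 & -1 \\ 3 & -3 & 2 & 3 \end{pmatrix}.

The determinant is 50.

Expand along row 2 (it has 2 zeros):
  − (-1) · M_21   where M_21 = det([-4 -2 -4; -4 4 -1; -3 2 3]) = -102
  + (-2) · M_24   where M_24 = det([-1 -4 -2; 0 -4 4; 3 -3 2]) = -76
det = (-1)·(-1)·(-102) + (+1)·(-2)·(-76) = 50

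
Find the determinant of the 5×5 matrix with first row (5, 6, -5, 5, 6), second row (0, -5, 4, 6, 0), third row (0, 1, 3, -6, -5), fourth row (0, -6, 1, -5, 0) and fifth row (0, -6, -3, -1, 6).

Expand along column 1 (it has 4 zeros):
  + (5) · M_11   where M_11 = det([-5 4 6 0; 1 3 -6 -5; -6 1 -5 0; -6 -3 -1 6]) = 338
det = (+1)·(5)·(338) = 1690

The determinant is 1690.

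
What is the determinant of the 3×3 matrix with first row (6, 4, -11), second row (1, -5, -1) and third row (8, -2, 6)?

-666

Expand along row 1:
  + 6 · |-5 -1; -2 6| = 6·(-30 − 2) = -192
  − 4 · |1 -1; 8 6| = −4·(6 − (-8)) = -56
  + (-11) · |1 -5; 8 -2| = (-11)·(-2 − (-40)) = -418
Sum: (-192) + (-56) + (-418) = -666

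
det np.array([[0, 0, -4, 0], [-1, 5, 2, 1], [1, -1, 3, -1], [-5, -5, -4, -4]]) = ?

-144

Expand along row 1 (it has 3 zeros):
  + (-4) · M_13   where M_13 = det([-1 5 1; 1 -1 -1; -5 -5 -4]) = 36
det = (+1)·(-4)·(36) = -144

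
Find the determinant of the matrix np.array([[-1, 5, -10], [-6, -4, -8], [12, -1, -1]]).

-1046

Expand along column 1:
  + (-1) · |-4 -8; -1 -1| = (-1)·(4 − 8) = 4
  − (-6) · |5 -10; -1 -1| = −(-6)·(-5 − 10) = -90
  + 12 · |5 -10; -4 -8| = 12·(-40 − 40) = -960
Sum: (4) + (-90) + (-960) = -1046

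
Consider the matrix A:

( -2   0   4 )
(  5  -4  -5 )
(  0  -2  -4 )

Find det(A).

Expand along row 1:
  + (-2) · |-4 -5; -2 -4| = (-2)·(16 − 10) = -12
  + 4 · |5 -4; 0 -2| = 4·(-10 − 0) = -40
Sum: (-12) + (-40) = -52

-52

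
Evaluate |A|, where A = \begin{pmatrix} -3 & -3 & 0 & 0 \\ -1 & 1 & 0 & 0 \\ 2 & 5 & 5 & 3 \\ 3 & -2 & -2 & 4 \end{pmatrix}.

det(A) = -156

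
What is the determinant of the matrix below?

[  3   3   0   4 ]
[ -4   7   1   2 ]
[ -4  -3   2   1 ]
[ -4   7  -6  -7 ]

Expand along row 1 (it has 1 zero):
  + (3) · M_11   where M_11 = det([7 1 2; -3 2 1; 7 -6 -7]) = -62
  − (3) · M_12   where M_12 = det([-4 1 2; -4 2 1; -4 -6 -7]) = 64
  − (4) · M_14   where M_14 = det([-4 7 1; -4 -3 2; -4 7 -6]) = -280
det = (+1)·(3)·(-62) + (-1)·(3)·(64) + (-1)·(4)·(-280) = 742

742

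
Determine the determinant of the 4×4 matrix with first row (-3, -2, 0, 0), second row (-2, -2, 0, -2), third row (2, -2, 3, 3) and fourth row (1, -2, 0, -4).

Expand along column 3 (it has 3 zeros):
  + (3) · M_33   where M_33 = det([-3 -2 0; -2 -2 -2; 1 -2 -4]) = 8
det = (+1)·(3)·(8) = 24

The determinant is 24.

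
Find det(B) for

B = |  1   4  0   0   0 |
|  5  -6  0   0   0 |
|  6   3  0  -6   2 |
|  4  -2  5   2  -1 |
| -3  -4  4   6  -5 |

2132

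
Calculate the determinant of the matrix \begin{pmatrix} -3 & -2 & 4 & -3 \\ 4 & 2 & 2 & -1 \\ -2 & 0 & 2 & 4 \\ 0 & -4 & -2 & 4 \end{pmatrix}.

Expand along row 3 (it has 1 zero):
  + (-2) · M_31   where M_31 = det([-2 4 -3; 2 2 -1; -4 -2 4]) = -40
  + (2) · M_33   where M_33 = det([-3 -2 -3; 4 2 -1; 0 -4 4]) = 68
  − (4) · M_34   where M_34 = det([-3 -2 4; 4 2 2; 0 -4 -2]) = -92
det = (+1)·(-2)·(-40) + (+1)·(2)·(68) + (-1)·(4)·(-92) = 584

The determinant is 584.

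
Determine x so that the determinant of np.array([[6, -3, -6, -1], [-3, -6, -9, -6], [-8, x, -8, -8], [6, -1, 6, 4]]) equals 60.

Expanding along the column containing x, det(A) is linear in x: det(A) = (-108)·x + (-912).
Set (-108)·x + (-912) = 60  ⇒  (-108)·x = 972  ⇒  x = -9.

-9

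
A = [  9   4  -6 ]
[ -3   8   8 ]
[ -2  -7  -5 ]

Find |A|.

Expand along column 1:
  + 9 · |8 8; -7 -5| = 9·(-40 − (-56)) = 144
  − (-3) · |4 -6; -7 -5| = −(-3)·(-20 − 42) = -186
  + (-2) · |4 -6; 8 8| = (-2)·(32 − (-48)) = -160
Sum: (144) + (-186) + (-160) = -202

The determinant is -202.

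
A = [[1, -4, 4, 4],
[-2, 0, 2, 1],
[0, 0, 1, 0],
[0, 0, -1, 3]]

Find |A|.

A is block upper-triangular with a 2×2 block and a 2×2 block on the diagonal, so its determinant equals the product of the determinants of the diagonal blocks.
det of the 2×2 block = -8
det of the 2×2 block = 3
det = (-8)·(3) = -24

-24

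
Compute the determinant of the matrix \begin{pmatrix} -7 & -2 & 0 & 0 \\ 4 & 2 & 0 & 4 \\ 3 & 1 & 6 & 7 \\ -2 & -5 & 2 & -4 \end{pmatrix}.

Expand along row 1 (it has 2 zeros):
  + (-7) · M_11   where M_11 = det([2 0 4; 1 6 7; -5 2 -4]) = 52
  − (-2) · M_12   where M_12 = det([4 0 4; 3 6 7; -2 2 -4]) = -80
det = (+1)·(-7)·(52) + (-1)·(-2)·(-80) = -524

-524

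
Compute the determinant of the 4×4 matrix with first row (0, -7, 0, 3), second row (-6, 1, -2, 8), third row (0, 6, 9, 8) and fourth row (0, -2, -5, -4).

-384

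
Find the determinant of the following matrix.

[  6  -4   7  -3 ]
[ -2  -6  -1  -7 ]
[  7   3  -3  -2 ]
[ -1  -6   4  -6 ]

-862

Expand along row 1:
  + (6) · M_11   where M_11 = det([-6 -1 -7; 3 -3 -2; -6 4 -6]) = -144
  − (-4) · M_12   where M_12 = det([-2 -1 -7; 7 -3 -2; -1 4 -6]) = -271
  + (7) · M_13   where M_13 = det([-2 -6 -7; 7 3 -2; -1 -6 -6]) = 69
  − (-3) · M_14   where M_14 = det([-2 -6 -1; 7 3 -3; -1 -6 4]) = 201
det = (+1)·(6)·(-144) + (-1)·(-4)·(-271) + (+1)·(7)·(69) + (-1)·(-3)·(201) = -862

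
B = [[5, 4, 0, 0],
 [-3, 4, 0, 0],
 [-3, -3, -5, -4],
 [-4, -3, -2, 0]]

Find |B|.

-256

B is block lower-triangular with a 2×2 block and a 2×2 block on the diagonal, so its determinant equals the product of the determinants of the diagonal blocks.
det of the 2×2 block = 32
det of the 2×2 block = -8
det = (32)·(-8) = -256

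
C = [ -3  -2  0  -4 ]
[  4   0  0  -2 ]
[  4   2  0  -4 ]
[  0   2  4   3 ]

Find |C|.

Expand along column 3 (it has 3 zeros):
  − (4) · M_43   where M_43 = det([-3 -2 -4; 4 0 -2; 4 2 -4]) = -60
det = (-1)·(4)·(-60) = 240

|C| = 240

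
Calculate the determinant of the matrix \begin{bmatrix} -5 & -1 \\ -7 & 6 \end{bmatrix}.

-37

det = (-5)·6 − (-1)·(-7) = -30 − 7 = -37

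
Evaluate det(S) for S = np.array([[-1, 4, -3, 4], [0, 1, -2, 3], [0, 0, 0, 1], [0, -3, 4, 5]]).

The determinant is -2.

Expand along row 3 (it has 3 zeros):
  − (1) · M_34   where M_34 = det([-1 4 -3; 0 1 -2; 0 -3 4]) = 2
det = (-1)·(1)·(2) = -2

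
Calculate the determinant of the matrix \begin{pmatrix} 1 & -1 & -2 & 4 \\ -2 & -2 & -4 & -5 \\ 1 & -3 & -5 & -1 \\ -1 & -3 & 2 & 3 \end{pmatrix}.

Expand along row 1:
  + (1) · M_11   where M_11 = det([-2 -4 -5; -3 -5 -1; -3 2 3]) = 83
  − (-1) · M_12   where M_12 = det([-2 -4 -5; 1 -5 -1; -1 2 3]) = 49
  + (-2) · M_13   where M_13 = det([-2 -2 -5; 1 -3 -1; -1 -3 3]) = 58
  − (4) · M_14   where M_14 = det([-2 -2 -4; 1 -3 -5; -1 -3 2]) = 60
det = (+1)·(1)·(83) + (-1)·(-1)·(49) + (+1)·(-2)·(58) + (-1)·(4)·(60) = -224

-224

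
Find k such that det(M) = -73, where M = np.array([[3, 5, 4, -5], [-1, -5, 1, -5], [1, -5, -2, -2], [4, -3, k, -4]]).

Expanding along the column containing k, det(M) is linear in k: det(M) = (130)·k + (187).
Set (130)·k + (187) = -73  ⇒  (130)·k = -260  ⇒  k = -2.

-2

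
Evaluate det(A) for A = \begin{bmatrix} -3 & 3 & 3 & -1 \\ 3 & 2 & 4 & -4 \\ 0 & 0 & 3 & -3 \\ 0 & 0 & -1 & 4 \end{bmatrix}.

-135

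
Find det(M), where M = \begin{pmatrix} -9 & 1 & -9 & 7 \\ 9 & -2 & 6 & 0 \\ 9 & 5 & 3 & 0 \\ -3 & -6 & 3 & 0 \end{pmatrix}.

Expand along column 4 (it has 3 zeros):
  − (7) · M_14   where M_14 = det([9 -2 6; 9 5 3; -3 -6 3]) = 135
det = (-1)·(7)·(135) = -945

|M| = -945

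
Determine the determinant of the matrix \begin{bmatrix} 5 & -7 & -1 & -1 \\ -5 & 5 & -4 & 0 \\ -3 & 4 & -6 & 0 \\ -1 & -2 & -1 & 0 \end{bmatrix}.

Expand along column 4 (it has 3 zeros):
  − (-1) · M_14   where M_14 = det([-5 5 -4; -3 4 -6; -1 -2 -1]) = 55
det = (-1)·(-1)·(55) = 55

55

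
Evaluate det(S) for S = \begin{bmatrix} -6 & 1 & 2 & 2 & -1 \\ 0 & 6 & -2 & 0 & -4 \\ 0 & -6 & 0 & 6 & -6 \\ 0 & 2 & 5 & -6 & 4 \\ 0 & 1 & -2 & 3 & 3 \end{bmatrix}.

Expand along column 1 (it has 4 zeros):
  + (-6) · M_11   where M_11 = det([6 -2 0 -4; -6 0 6 -6; 2 5 -6 4; 1 -2 3 3]) = -1032
det = (+1)·(-6)·(-1032) = 6192

6192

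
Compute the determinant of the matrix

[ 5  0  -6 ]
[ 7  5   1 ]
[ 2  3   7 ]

Expand along column 2:
  + 5 · |5 -6; 2 7| = 5·(35 − (-12)) = 235
  − 3 · |5 -6; 7 1| = −3·(5 − (-42)) = -141
Sum: (235) + (-141) = 94

94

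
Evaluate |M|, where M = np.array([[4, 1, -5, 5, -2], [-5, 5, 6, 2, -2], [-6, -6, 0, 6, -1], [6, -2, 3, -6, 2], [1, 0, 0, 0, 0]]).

-277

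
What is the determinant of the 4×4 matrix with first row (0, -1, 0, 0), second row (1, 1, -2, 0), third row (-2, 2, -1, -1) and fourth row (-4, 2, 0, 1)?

Expand along row 1 (it has 3 zeros):
  − (-1) · M_12   where M_12 = det([1 -2 0; -2 -1 -1; -4 0 1]) = -13
det = (-1)·(-1)·(-13) = -13

-13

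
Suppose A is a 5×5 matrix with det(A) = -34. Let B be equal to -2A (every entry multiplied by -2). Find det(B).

For a 5×5 matrix, det(-2A) = (-2)^5·det(A) = -32·det(A).
det(B) = (-32)·(-34) = 1088

The determinant is 1088.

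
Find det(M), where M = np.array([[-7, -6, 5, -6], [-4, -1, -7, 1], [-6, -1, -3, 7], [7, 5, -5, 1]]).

198

Expand along row 1:
  + (-7) · M_11   where M_11 = det([-1 -7 1; -1 -3 7; 5 -5 1]) = -264
  − (-6) · M_12   where M_12 = det([-4 -7 1; -6 -3 7; 7 -5 1]) = -462
  + (5) · M_13   where M_13 = det([-4 -1 1; -6 -1 7; 7 5 1]) = 66
  − (-6) · M_14   where M_14 = det([-4 -1 -7; -6 -1 -3; 7 5 -5]) = 132
det = (+1)·(-7)·(-264) + (-1)·(-6)·(-462) + (+1)·(5)·(66) + (-1)·(-6)·(132) = 198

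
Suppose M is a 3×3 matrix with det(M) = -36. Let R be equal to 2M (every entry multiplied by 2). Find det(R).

-288

For a 3×3 matrix, det(2M) = 2^3·det(M) = 8·det(M).
det(R) = (8)·(-36) = -288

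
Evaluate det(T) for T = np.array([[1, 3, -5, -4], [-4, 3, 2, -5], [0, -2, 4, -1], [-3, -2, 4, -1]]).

Expand along row 3 (it has 1 zero):
  − (-2) · M_32   where M_32 = det([1 -5 -4; -4 2 -5; -3 4 -1]) = 3
  + (4) · M_33   where M_33 = det([1 3 -4; -4 3 -5; -3 -2 -1]) = -48
  − (-1) · M_34   where M_34 = det([1 3 -5; -4 3 2; -3 -2 4]) = -39
det = (-1)·(-2)·(3) + (+1)·(4)·(-48) + (-1)·(-1)·(-39) = -225

det(T) = -225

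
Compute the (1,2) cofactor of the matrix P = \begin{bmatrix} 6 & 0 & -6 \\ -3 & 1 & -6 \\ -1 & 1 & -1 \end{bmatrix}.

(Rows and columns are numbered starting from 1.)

Delete row 1 and column 2; the remaining 2×2 submatrix is [-3 -6; -1 -1].
Its determinant is (-3)·(-1) − (-6)·(-1) = -3.
The cofactor carries sign (−1)^(1+2) = −1, so C_{1,2} = −(-3) = 3.

The cofactor is 3.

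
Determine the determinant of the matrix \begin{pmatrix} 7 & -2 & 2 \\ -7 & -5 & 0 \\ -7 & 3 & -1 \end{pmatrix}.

-63

Expand along column 3:
  + 2 · |-7 -5; -7 3| = 2·(-21 − 35) = -112
  + (-1) · |7 -2; -7 -5| = (-1)·(-35 − 14) = 49
Sum: (-112) + (49) = -63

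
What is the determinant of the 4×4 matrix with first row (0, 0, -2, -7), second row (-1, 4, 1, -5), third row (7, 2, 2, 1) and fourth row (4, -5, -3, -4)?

Expand along row 1 (it has 2 zeros):
  + (-2) · M_13   where M_13 = det([-1 4 -5; 7 2 1; 4 -5 -4]) = 346
  − (-7) · M_14   where M_14 = det([-1 4 1; 7 2 2; 4 -5 -3]) = 69
det = (+1)·(-2)·(346) + (-1)·(-7)·(69) = -209

-209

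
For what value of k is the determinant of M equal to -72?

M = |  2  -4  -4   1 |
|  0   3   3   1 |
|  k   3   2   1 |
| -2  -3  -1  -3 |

-5

Expanding along the row containing k, det(M) is linear in k: det(M) = (14)·k + (-2).
Set (14)·k + (-2) = -72  ⇒  (14)·k = -70  ⇒  k = -5.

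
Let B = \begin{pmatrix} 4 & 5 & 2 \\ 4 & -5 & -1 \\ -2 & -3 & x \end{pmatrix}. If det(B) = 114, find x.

-4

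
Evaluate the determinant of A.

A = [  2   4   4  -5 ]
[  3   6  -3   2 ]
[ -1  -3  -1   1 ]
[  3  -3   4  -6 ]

Expand along row 1:
  + (2) · M_11   where M_11 = det([6 -3 2; -3 -1 1; -3 4 -6]) = 45
  − (4) · M_12   where M_12 = det([3 -3 2; -1 -1 1; 3 4 -6]) = 13
  + (4) · M_13   where M_13 = det([3 6 2; -1 -3 1; 3 -3 -6]) = 69
  − (-5) · M_14   where M_14 = det([3 6 -3; -1 -3 -1; 3 -3 4]) = -75
det = (+1)·(2)·(45) + (-1)·(4)·(13) + (+1)·(4)·(69) + (-1)·(-5)·(-75) = -61

-61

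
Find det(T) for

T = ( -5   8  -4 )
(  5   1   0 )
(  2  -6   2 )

The determinant is 38.

Expand along row 2:
  − 5 · |8 -4; -6 2| = −5·(16 − 24) = 40
  + 1 · |-5 -4; 2 2| = 1·(-10 − (-8)) = -2
Sum: (40) + (-2) = 38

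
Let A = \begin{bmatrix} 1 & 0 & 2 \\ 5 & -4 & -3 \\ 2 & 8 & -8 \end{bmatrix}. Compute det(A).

det(A) = 152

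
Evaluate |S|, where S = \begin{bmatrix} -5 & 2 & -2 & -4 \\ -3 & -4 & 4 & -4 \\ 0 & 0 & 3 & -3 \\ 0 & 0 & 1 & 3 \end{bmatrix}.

The determinant is 312.

S is block upper-triangular with a 2×2 block and a 2×2 block on the diagonal, so its determinant equals the product of the determinants of the diagonal blocks.
det of the 2×2 block = 26
det of the 2×2 block = 12
det = (26)·(12) = 312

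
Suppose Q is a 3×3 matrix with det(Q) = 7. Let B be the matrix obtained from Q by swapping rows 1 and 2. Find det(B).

|B| = -7

Swapping two rows multiplies the determinant by −1.
det(B) = (-1)·(7) = -7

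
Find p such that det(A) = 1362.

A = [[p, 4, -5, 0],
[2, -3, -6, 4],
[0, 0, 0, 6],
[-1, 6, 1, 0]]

Expanding along the row containing p, det(A) is linear in p: det(A) = (-198)·p + (174).
Set (-198)·p + (174) = 1362  ⇒  (-198)·p = 1188  ⇒  p = -6.

p = -6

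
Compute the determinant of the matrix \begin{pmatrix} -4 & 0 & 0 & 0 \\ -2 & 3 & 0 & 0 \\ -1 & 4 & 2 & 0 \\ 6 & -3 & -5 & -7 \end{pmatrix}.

168

The matrix is lower triangular, so the determinant is the product of the diagonal entries:
det = (-4) · (3) · (2) · (-7) = 168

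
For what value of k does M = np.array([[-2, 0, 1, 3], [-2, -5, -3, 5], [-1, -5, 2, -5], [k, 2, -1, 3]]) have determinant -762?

k = -6

Expanding along the row containing k, det(M) is linear in k: det(M) = (125)·k + (-12).
Set (125)·k + (-12) = -762  ⇒  (125)·k = -750  ⇒  k = -6.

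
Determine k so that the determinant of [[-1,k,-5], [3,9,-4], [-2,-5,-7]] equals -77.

-5

Expanding along the row containing k, det(M) is linear in k: det(M) = (29)·k + (68).
Set (29)·k + (68) = -77  ⇒  (29)·k = -145  ⇒  k = -5.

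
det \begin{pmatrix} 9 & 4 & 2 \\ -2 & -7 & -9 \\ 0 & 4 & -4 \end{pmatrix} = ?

528

Expand along column 1:
  + 9 · |-7 -9; 4 -4| = 9·(28 − (-36)) = 576
  − (-2) · |4 2; 4 -4| = −(-2)·(-16 − 8) = -48
Sum: (576) + (-48) = 528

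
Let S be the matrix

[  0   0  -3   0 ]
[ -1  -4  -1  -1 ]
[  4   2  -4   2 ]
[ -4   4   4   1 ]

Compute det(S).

det(S) = -90

Expand along row 1 (it has 3 zeros):
  + (-3) · M_13   where M_13 = det([-1 -4 -1; 4 2 2; -4 4 1]) = 30
det = (+1)·(-3)·(30) = -90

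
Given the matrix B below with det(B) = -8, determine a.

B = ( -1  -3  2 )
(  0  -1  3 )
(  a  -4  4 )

Expanding along the column containing a, det(B) is linear in a: det(B) = (-7)·a + (-8).
Set (-7)·a + (-8) = -8  ⇒  (-7)·a = 0  ⇒  a = 0.

0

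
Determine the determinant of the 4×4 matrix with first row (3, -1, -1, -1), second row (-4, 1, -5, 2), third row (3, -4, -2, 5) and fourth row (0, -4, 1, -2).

560

Expand along row 4 (it has 1 zero):
  + (-4) · M_42   where M_42 = det([3 -1 -1; -4 -5 2; 3 -2 5]) = -112
  − (1) · M_43   where M_43 = det([3 -1 -1; -4 1 2; 3 -4 5]) = 0
  + (-2) · M_44   where M_44 = det([3 -1 -1; -4 1 -5; 3 -4 -2]) = -56
det = (+1)·(-4)·(-112) + (-1)·(1)·(0) + (+1)·(-2)·(-56) = 560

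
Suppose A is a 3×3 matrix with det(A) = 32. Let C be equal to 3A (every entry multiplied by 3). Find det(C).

|C| = 864

For a 3×3 matrix, det(3A) = 3^3·det(A) = 27·det(A).
det(C) = (27)·(32) = 864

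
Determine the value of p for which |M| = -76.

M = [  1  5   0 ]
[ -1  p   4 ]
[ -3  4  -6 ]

Expanding along the column containing p, det(M) is linear in p: det(M) = (-6)·p + (-106).
Set (-6)·p + (-106) = -76  ⇒  (-6)·p = 30  ⇒  p = -5.

-5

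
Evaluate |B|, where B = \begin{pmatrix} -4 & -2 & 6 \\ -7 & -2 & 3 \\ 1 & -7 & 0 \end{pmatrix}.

The determinant is 216.

Expand along row 3:
  + 1 · |-2 6; -2 3| = 1·(-6 − (-12)) = 6
  − (-7) · |-4 6; -7 3| = −(-7)·(-12 − (-42)) = 210
Sum: (6) + (210) = 216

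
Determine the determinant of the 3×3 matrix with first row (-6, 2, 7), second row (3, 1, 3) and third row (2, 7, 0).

271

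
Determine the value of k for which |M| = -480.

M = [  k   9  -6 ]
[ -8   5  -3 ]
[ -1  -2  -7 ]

Expanding along the row containing k, det(M) is linear in k: det(M) = (-41)·k + (-603).
Set (-41)·k + (-603) = -480  ⇒  (-41)·k = 123  ⇒  k = -3.

k = -3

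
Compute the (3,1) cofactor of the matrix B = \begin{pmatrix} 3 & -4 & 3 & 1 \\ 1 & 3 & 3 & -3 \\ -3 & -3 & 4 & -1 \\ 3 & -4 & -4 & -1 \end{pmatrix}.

The cofactor is 105.

Delete row 3 and column 1; the remaining 3×3 submatrix is [-4 3 1; 3 3 -3; -4 -4 -1].
Its determinant is 105.
The cofactor carries sign (−1)^(3+1) = +1, so C_{3,1} = +(105) = 105.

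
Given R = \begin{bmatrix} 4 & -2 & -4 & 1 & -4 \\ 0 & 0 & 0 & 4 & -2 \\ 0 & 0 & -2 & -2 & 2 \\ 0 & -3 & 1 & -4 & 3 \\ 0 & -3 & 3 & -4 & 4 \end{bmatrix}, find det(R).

-192

Expand along column 1 (it has 4 zeros):
  + (4) · M_11   where M_11 = det([0 0 4 -2; 0 -2 -2 2; -3 1 -4 3; -3 3 -4 4]) = -48
det = (+1)·(4)·(-48) = -192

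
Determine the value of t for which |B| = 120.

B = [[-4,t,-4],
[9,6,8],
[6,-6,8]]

Expanding along the row containing t, det(B) is linear in t: det(B) = (-24)·t + (-24).
Set (-24)·t + (-24) = 120  ⇒  (-24)·t = 144  ⇒  t = -6.

-6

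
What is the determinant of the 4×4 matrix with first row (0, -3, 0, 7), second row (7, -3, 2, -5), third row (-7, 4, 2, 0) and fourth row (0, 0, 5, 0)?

Expand along row 4 (it has 3 zeros):
  − (5) · M_43   where M_43 = det([0 -3 7; 7 -3 -5; -7 4 0]) = -56
det = (-1)·(5)·(-56) = 280

280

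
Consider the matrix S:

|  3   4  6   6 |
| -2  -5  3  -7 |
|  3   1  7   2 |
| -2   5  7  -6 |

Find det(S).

Expand along row 1:
  + (3) · M_11   where M_11 = det([-5 3 -7; 1 7 2; 5 7 -6]) = 524
  − (4) · M_12   where M_12 = det([-2 3 -7; 3 7 2; -2 7 -6]) = -91
  + (6) · M_13   where M_13 = det([-2 -5 -7; 3 1 2; -2 5 -6]) = -157
  − (6) · M_14   where M_14 = det([-2 -5 3; 3 1 7; -2 5 7]) = 282
det = (+1)·(3)·(524) + (-1)·(4)·(-91) + (+1)·(6)·(-157) + (-1)·(6)·(282) = -698

|S| = -698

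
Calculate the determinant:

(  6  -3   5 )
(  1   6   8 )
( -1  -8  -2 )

320

Expand along column 1:
  + 6 · |6 8; -8 -2| = 6·(-12 − (-64)) = 312
  − 1 · |-3 5; -8 -2| = −1·(6 − (-40)) = -46
  + (-1) · |-3 5; 6 8| = (-1)·(-24 − 30) = 54
Sum: (312) + (-46) + (54) = 320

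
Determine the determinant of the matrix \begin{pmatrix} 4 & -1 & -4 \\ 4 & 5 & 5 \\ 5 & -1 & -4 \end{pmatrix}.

Expand along row 1:
  + 4 · |5 5; -1 -4| = 4·(-20 − (-5)) = -60
  − (-1) · |4 5; 5 -4| = −(-1)·(-16 − 25) = -41
  + (-4) · |4 5; 5 -1| = (-4)·(-4 − 25) = 116
Sum: (-60) + (-41) + (116) = 15

15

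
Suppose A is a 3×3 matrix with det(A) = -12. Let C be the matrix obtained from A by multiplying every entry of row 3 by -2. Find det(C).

det(C) = 24

Scaling one row by -2 multiplies the determinant by -2.
det(C) = (-2)·(-12) = 24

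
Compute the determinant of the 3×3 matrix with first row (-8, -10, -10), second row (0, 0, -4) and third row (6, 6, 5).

Expand along row 2:
  − (-4) · |-8 -10; 6 6| = −(-4)·(-48 − (-60)) = 48

The determinant is 48.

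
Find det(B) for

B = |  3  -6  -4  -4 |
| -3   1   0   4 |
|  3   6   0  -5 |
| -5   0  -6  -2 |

-658

Expand along column 3 (it has 2 zeros):
  + (-4) · M_13   where M_13 = det([-3 1 4; 3 6 -5; -5 0 -2]) = 187
  − (-6) · M_43   where M_43 = det([3 -6 -4; -3 1 4; 3 6 -5]) = 15
det = (+1)·(-4)·(187) + (-1)·(-6)·(15) = -658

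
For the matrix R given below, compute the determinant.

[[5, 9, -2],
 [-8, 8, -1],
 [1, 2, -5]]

The determinant is -511.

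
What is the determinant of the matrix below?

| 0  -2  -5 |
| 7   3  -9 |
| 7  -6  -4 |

Expand along column 1:
  − 7 · |-2 -5; -6 -4| = −7·(8 − 30) = 154
  + 7 · |-2 -5; 3 -9| = 7·(18 − (-15)) = 231
Sum: (154) + (231) = 385

385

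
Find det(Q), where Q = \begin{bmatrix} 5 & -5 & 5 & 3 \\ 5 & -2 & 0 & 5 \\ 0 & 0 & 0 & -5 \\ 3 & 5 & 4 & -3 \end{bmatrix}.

det(Q) = 1075

Expand along row 3 (it has 3 zeros):
  − (-5) · M_34   where M_34 = det([5 -5 5; 5 -2 0; 3 5 4]) = 215
det = (-1)·(-5)·(215) = 1075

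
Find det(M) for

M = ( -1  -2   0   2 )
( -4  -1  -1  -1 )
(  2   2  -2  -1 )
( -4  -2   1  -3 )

Expand along row 1 (it has 1 zero):
  + (-1) · M_11   where M_11 = det([-1 -1 -1; 2 -2 -1; -2 1 -3]) = -13
  − (-2) · M_12   where M_12 = det([-4 -1 -1; 2 -2 -1; -4 1 -3]) = -32
  − (2) · M_14   where M_14 = det([-4 -1 -1; 2 2 -2; -4 -2 1]) = -2
det = (+1)·(-1)·(-13) + (-1)·(-2)·(-32) + (-1)·(2)·(-2) = -47

-47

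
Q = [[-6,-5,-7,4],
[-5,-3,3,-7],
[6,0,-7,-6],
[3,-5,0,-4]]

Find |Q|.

Expand along row 3 (it has 1 zero):
  + (6) · M_31   where M_31 = det([-5 -7 4; -3 3 -7; -5 0 -4]) = -41
  + (-7) · M_33   where M_33 = det([-6 -5 4; -5 -3 -7; 3 -5 -4]) = 479
  − (-6) · M_34   where M_34 = det([-6 -5 -7; -5 -3 3; 3 -5 0]) = -373
det = (+1)·(6)·(-41) + (+1)·(-7)·(479) + (-1)·(-6)·(-373) = -5837

|Q| = -5837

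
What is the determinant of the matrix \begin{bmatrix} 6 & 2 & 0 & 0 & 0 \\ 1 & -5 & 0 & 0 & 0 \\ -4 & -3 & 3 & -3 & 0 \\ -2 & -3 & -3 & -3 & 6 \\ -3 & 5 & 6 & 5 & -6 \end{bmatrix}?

The matrix is block lower-triangular with a 2×2 block and a 3×3 block on the diagonal, so its determinant equals the product of the determinants of the diagonal blocks.
det of the 2×2 block = -32
det of the 3×3 block = -90
det = (-32)·(-90) = 2880

The determinant is 2880.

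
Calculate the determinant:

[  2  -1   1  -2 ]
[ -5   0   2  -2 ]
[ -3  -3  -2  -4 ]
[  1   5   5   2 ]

Expand along row 2 (it has 1 zero):
  − (-5) · M_21   where M_21 = det([-1 1 -2; -3 -2 -4; 5 5 2]) = -20
  − (2) · M_23   where M_23 = det([2 -1 -2; -3 -3 -4; 1 5 2]) = 50
  + (-2) · M_24   where M_24 = det([2 -1 1; -3 -3 -2; 1 5 5]) = -35
det = (-1)·(-5)·(-20) + (-1)·(2)·(50) + (+1)·(-2)·(-35) = -130

-130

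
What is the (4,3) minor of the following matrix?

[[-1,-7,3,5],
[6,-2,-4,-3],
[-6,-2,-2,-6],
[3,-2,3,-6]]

The minor is -504.

Delete row 4 and column 3; the remaining 3×3 submatrix is [-1 -7 5; 6 -2 -3; -6 -2 -6].
Its determinant is -504.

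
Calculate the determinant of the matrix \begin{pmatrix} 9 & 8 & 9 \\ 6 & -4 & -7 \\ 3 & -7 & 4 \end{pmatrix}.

Expand along row 1:
  + 9 · |-4 -7; -7 4| = 9·(-16 − 49) = -585
  − 8 · |6 -7; 3 4| = −8·(24 − (-21)) = -360
  + 9 · |6 -4; 3 -7| = 9·(-42 − (-12)) = -270
Sum: (-585) + (-360) + (-270) = -1215

The determinant is -1215.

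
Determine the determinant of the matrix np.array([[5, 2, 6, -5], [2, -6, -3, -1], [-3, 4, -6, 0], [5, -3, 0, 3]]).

Expand along row 3 (it has 1 zero):
  + (-3) · M_31   where M_31 = det([2 6 -5; -6 -3 -1; -3 0 3]) = 153
  − (4) · M_32   where M_32 = det([5 6 -5; 2 -3 -1; 5 0 3]) = -186
  + (-6) · M_33   where M_33 = det([5 2 -5; 2 -6 -1; 5 -3 3]) = -247
det = (+1)·(-3)·(153) + (-1)·(4)·(-186) + (+1)·(-6)·(-247) = 1767

1767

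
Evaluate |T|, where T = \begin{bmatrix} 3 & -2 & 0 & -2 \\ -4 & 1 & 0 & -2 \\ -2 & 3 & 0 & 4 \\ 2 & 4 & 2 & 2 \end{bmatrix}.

Expand along column 3 (it has 3 zeros):
  − (2) · M_43   where M_43 = det([3 -2 -2; -4 1 -2; -2 3 4]) = 10
det = (-1)·(2)·(10) = -20

The determinant is -20.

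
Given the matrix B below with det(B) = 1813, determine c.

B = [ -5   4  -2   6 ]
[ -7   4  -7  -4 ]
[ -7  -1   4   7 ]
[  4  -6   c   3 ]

c = 4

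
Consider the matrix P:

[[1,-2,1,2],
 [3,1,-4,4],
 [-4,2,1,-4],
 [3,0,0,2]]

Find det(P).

Expand along row 4 (it has 2 zeros):
  − (3) · M_41   where M_41 = det([-2 1 2; 1 -4 4; 2 1 -4]) = 6
  + (2) · M_44   where M_44 = det([1 -2 1; 3 1 -4; -4 2 1]) = -7
det = (-1)·(3)·(6) + (+1)·(2)·(-7) = -32

-32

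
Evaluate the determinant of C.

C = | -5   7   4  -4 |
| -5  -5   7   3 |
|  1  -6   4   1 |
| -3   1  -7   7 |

det(C) = 130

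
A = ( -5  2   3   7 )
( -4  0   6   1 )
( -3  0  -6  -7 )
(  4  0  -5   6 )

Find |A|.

|A| = -526

Expand along column 2 (it has 3 zeros):
  − (2) · M_12   where M_12 = det([-4 6 1; -3 -6 -7; 4 -5 6]) = 263
det = (-1)·(2)·(263) = -526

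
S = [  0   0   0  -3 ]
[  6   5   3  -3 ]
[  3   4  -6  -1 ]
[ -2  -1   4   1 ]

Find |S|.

Expand along row 1 (it has 3 zeros):
  − (-3) · M_14   where M_14 = det([6 5 3; 3 4 -6; -2 -1 4]) = 75
det = (-1)·(-3)·(75) = 225

225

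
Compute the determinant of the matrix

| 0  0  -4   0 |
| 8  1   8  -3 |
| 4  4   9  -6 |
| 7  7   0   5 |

Expand along row 1 (it has 3 zeros):
  + (-4) · M_13   where M_13 = det([8 1 -3; 4 4 -6; 7 7 5]) = 434
det = (+1)·(-4)·(434) = -1736

-1736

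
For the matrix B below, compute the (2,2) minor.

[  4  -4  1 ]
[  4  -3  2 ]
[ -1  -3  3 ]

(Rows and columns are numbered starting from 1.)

Delete row 2 and column 2; the remaining 2×2 submatrix is [4 1; -1 3].
Its determinant is 4·3 − 1·(-1) = 13.

13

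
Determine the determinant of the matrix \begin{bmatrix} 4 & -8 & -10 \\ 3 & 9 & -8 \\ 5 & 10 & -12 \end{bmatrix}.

70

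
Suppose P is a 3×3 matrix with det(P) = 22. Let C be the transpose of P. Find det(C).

det(Pᵀ) = det(P).
det(C) = (1)·(22) = 22

det(C) = 22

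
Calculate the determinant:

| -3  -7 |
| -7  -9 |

det = (-3)·(-9) − (-7)·(-7) = 27 − 49 = -22

-22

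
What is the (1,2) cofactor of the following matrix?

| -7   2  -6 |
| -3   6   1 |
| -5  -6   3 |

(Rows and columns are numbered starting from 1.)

4

Delete row 1 and column 2; the remaining 2×2 submatrix is [-3 1; -5 3].
Its determinant is (-3)·3 − 1·(-5) = -4.
The cofactor carries sign (−1)^(1+2) = −1, so C_{1,2} = −(-4) = 4.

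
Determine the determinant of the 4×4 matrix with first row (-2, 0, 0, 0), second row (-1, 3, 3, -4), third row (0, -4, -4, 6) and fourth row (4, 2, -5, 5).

Expand along row 1 (it has 3 zeros):
  + (-2) · M_11   where M_11 = det([3 3 -4; -4 -4 6; 2 -5 5]) = 14
det = (+1)·(-2)·(14) = -28

-28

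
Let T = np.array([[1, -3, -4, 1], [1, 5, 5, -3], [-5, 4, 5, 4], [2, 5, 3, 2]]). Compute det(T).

The determinant is -77.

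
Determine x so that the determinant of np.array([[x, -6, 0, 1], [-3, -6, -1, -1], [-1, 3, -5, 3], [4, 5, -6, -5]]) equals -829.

x = -1

Expanding along the row containing x, det(M) is linear in x: det(M) = (-295)·x + (-1124).
Set (-295)·x + (-1124) = -829  ⇒  (-295)·x = 295  ⇒  x = -1.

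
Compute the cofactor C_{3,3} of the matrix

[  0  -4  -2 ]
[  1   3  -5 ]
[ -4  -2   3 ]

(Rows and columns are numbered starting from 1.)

The cofactor is 4.

Delete row 3 and column 3; the remaining 2×2 submatrix is [0 -4; 1 3].
Its determinant is 0·3 − (-4)·1 = 4.
The cofactor carries sign (−1)^(3+3) = +1, so C_{3,3} = +(4) = 4.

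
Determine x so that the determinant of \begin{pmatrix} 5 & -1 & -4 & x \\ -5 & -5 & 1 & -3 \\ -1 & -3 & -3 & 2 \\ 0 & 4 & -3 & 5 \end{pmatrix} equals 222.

Expanding along the row containing x, det(A) is linear in x: det(A) = (94)·x + (-342).
Set (94)·x + (-342) = 222  ⇒  (94)·x = 564  ⇒  x = 6.

6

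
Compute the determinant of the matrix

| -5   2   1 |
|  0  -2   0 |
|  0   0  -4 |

The determinant is -40.

The matrix is upper triangular, so the determinant is the product of the diagonal entries:
det = (-5) · (-2) · (-4) = -40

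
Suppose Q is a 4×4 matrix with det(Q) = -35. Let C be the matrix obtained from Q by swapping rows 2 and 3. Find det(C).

Swapping two rows multiplies the determinant by −1.
det(C) = (-1)·(-35) = 35

The determinant is 35.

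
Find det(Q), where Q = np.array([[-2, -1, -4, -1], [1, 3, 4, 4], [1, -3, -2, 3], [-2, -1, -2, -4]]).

56

Expand along row 1:
  + (-2) · M_11   where M_11 = det([3 4 4; -3 -2 3; -1 -2 -4]) = -2
  − (-1) · M_12   where M_12 = det([1 4 4; 1 -2 3; -2 -2 -4]) = -18
  + (-4) · M_13   where M_13 = det([1 3 4; 1 -3 3; -2 -1 -4]) = -19
  − (-1) · M_14   where M_14 = det([1 3 4; 1 -3 -2; -2 -1 -2]) = -6
det = (+1)·(-2)·(-2) + (-1)·(-1)·(-18) + (+1)·(-4)·(-19) + (-1)·(-1)·(-6) = 56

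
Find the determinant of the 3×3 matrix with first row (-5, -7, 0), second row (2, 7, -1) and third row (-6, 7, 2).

Expand along row 1:
  + (-5) · |7 -1; 7 2| = (-5)·(14 − (-7)) = -105
  − (-7) · |2 -1; -6 2| = −(-7)·(4 − 6) = -14
Sum: (-105) + (-14) = -119

The determinant is -119.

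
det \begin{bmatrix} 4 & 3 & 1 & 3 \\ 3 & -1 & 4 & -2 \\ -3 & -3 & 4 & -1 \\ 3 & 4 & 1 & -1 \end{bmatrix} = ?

Expand along row 1:
  + (4) · M_11   where M_11 = det([-1 4 -2; -3 4 -1; 4 1 -1]) = 13
  − (3) · M_12   where M_12 = det([3 4 -2; -3 4 -1; 3 1 -1]) = -3
  + (1) · M_13   where M_13 = det([3 -1 -2; -3 -3 -1; 3 4 -1]) = 33
  − (3) · M_14   where M_14 = det([3 -1 4; -3 -3 4; 3 4 1]) = -84
det = (+1)·(4)·(13) + (-1)·(3)·(-3) + (+1)·(1)·(33) + (-1)·(3)·(-84) = 346

The determinant is 346.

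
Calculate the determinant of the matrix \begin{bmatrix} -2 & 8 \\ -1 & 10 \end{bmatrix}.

det = (-2)·10 − 8·(-1) = -20 − (-8) = -12

The determinant is -12.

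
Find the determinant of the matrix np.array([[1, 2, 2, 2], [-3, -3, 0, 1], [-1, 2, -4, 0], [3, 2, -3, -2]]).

-62

Expand along row 2 (it has 1 zero):
  − (-3) · M_21   where M_21 = det([2 2 2; 2 -4 0; 2 -3 -2]) = 28
  + (-3) · M_22   where M_22 = det([1 2 2; -1 -4 0; 3 -3 -2]) = 34
  + (1) · M_24   where M_24 = det([1 2 2; -1 2 -4; 3 2 -3]) = -44
det = (-1)·(-3)·(28) + (+1)·(-3)·(34) + (+1)·(1)·(-44) = -62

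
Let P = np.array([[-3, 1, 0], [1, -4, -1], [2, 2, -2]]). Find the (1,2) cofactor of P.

Delete row 1 and column 2; the remaining 2×2 submatrix is [1 -1; 2 -2].
Its determinant is 1·(-2) − (-1)·2 = 0.
The cofactor carries sign (−1)^(1+2) = −1, so C_{1,2} = −(0) = 0.

The cofactor is 0.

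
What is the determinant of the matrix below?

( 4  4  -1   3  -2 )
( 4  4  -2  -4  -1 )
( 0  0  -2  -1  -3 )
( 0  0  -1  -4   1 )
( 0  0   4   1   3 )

0

The matrix is block upper-triangular with a 2×2 block and a 3×3 block on the diagonal, so its determinant equals the product of the determinants of the diagonal blocks.
det of the 2×2 block = 0
det of the 3×3 block = -26
det = (0)·(-26) = 0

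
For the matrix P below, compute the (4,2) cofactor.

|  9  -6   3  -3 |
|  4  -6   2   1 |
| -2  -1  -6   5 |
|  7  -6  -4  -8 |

The cofactor is 138.

Delete row 4 and column 2; the remaining 3×3 submatrix is [9 3 -3; 4 2 1; -2 -6 5].
Its determinant is 138.
The cofactor carries sign (−1)^(4+2) = +1, so C_{4,2} = +(138) = 138.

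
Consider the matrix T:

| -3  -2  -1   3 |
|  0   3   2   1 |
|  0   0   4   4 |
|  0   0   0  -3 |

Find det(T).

108

T is upper triangular, so det(T) is the product of the diagonal entries:
det = (-3) · (3) · (4) · (-3) = 108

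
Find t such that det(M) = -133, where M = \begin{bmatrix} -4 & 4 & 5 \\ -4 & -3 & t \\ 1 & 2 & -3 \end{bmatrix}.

-2

Expanding along the column containing t, det(M) is linear in t: det(M) = (12)·t + (-109).
Set (12)·t + (-109) = -133  ⇒  (12)·t = -24  ⇒  t = -2.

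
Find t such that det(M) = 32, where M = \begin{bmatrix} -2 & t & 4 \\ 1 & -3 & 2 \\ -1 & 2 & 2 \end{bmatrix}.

-4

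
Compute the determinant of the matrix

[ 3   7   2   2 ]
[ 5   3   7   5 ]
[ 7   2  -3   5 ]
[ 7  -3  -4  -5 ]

Expand along row 1:
  + (3) · M_11   where M_11 = det([3 7 5; 2 -3 5; -3 -4 -5]) = -15
  − (7) · M_12   where M_12 = det([5 7 5; 7 -3 5; 7 -4 -5]) = 630
  + (2) · M_13   where M_13 = det([5 3 5; 7 2 5; 7 -3 -5]) = 60
  − (2) · M_14   where M_14 = det([5 3 7; 7 2 -3; 7 -3 -4]) = -309
det = (+1)·(3)·(-15) + (-1)·(7)·(630) + (+1)·(2)·(60) + (-1)·(2)·(-309) = -3717

-3717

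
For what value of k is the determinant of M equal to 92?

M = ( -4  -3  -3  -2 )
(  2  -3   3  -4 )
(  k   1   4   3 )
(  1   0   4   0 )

k = -7

Expanding along the column containing k, det(M) is linear in k: det(M) = (-24)·k + (-76).
Set (-24)·k + (-76) = 92  ⇒  (-24)·k = 168  ⇒  k = -7.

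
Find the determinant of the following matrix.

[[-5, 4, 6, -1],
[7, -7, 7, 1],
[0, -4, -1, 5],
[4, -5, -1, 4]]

-482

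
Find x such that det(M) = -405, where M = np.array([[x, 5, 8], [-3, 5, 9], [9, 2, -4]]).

x = 9

Expanding along the row containing x, det(M) is linear in x: det(M) = (-38)·x + (-63).
Set (-38)·x + (-63) = -405  ⇒  (-38)·x = -342  ⇒  x = 9.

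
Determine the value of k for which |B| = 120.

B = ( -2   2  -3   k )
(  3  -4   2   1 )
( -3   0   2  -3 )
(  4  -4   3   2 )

5

Expanding along the row containing k, det(B) is linear in k: det(B) = (20)·k + (20).
Set (20)·k + (20) = 120  ⇒  (20)·k = 100  ⇒  k = 5.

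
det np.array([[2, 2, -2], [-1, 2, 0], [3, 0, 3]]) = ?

30

Expand along column 2:
  − 2 · |-1 0; 3 3| = −2·(-3 − 0) = 6
  + 2 · |2 -2; 3 3| = 2·(6 − (-6)) = 24
Sum: (6) + (24) = 30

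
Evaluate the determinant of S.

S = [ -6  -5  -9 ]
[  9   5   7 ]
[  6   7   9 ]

Expand along column 1:
  + (-6) · |5 7; 7 9| = (-6)·(45 − 49) = 24
  − 9 · |-5 -9; 7 9| = −9·(-45 − (-63)) = -162
  + 6 · |-5 -9; 5 7| = 6·(-35 − (-45)) = 60
Sum: (24) + (-162) + (60) = -78

det(S) = -78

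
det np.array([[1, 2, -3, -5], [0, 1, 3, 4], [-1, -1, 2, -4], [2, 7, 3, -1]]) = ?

Expand along row 2 (it has 1 zero):
  + (1) · M_22   where M_22 = det([1 -3 -5; -1 2 -4; 2 3 -1]) = 72
  − (3) · M_23   where M_23 = det([1 2 -5; -1 -1 -4; 2 7 -1]) = 36
  + (4) · M_24   where M_24 = det([1 2 -3; -1 -1 2; 2 7 3]) = 12
det = (+1)·(1)·(72) + (-1)·(3)·(36) + (+1)·(4)·(12) = 12

12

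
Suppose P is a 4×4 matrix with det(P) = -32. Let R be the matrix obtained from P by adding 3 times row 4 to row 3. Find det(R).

-32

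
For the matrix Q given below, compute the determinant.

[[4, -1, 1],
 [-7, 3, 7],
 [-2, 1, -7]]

-50

Expand along column 1:
  + 4 · |3 7; 1 -7| = 4·(-21 − 7) = -112
  − (-7) · |-1 1; 1 -7| = −(-7)·(7 − 1) = 42
  + (-2) · |-1 1; 3 7| = (-2)·(-7 − 3) = 20
Sum: (-112) + (42) + (20) = -50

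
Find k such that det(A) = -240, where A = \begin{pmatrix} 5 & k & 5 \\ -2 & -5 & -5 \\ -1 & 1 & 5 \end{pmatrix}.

k = -7

Expanding along the column containing k, det(A) is linear in k: det(A) = (15)·k + (-135).
Set (15)·k + (-135) = -240  ⇒  (15)·k = -105  ⇒  k = -7.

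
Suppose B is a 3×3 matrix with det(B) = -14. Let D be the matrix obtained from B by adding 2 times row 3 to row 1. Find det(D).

det(D) = -14

Adding a multiple of one row to another leaves the determinant unchanged.
det(D) = (1)·(-14) = -14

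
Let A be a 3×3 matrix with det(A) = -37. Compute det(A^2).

The determinant is 1369.

det(A^2) = (det A)^2 = (-37)^2 = 1369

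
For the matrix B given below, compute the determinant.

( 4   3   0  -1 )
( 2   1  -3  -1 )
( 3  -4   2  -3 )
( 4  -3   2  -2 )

-91

Expand along row 1 (it has 1 zero):
  + (4) · M_11   where M_11 = det([1 -3 -1; -4 2 -3; -3 2 -2]) = 1
  − (3) · M_12   where M_12 = det([2 -3 -1; 3 2 -3; 4 2 -2]) = 24
  − (-1) · M_14   where M_14 = det([2 1 -3; 3 -4 2; 4 -3 2]) = -23
det = (+1)·(4)·(1) + (-1)·(3)·(24) + (-1)·(-1)·(-23) = -91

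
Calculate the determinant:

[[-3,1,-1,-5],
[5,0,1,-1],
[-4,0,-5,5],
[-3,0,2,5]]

Expand along column 2 (it has 3 zeros):
  − (1) · M_12   where M_12 = det([5 1 -1; -4 -5 5; -3 2 5]) = -147
det = (-1)·(1)·(-147) = 147

147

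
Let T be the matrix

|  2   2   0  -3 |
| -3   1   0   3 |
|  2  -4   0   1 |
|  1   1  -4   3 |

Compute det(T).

Expand along column 3 (it has 3 zeros):
  − (-4) · M_43   where M_43 = det([2 2 -3; -3 1 3; 2 -4 1]) = 14
det = (-1)·(-4)·(14) = 56

|T| = 56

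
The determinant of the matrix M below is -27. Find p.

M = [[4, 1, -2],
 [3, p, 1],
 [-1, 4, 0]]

Expanding along the row containing p, det(M) is linear in p: det(M) = (-2)·p + (-41).
Set (-2)·p + (-41) = -27  ⇒  (-2)·p = 14  ⇒  p = -7.

p = -7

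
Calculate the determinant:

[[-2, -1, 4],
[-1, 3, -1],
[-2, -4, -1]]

53

Expand along column 1:
  + (-2) · |3 -1; -4 -1| = (-2)·(-3 − 4) = 14
  − (-1) · |-1 4; -4 -1| = −(-1)·(1 − (-16)) = 17
  + (-2) · |-1 4; 3 -1| = (-2)·(1 − 12) = 22
Sum: (14) + (17) + (22) = 53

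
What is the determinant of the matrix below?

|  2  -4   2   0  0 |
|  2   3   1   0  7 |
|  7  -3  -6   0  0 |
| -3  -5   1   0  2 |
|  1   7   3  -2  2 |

Expand along column 4 (it has 4 zeros):
  − (-2) · M_54   where M_54 = det([2 -4 2 0; 2 3 1 7; 7 -3 -6 0; -3 -5 1 2]) = -1706
det = (-1)·(-2)·(-1706) = -3412

-3412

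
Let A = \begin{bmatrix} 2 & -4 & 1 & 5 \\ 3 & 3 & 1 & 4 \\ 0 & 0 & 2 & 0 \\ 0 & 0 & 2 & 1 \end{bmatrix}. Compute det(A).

A is block upper-triangular with a 2×2 block and a 2×2 block on the diagonal, so its determinant equals the product of the determinants of the diagonal blocks.
det of the 2×2 block = 18
det of the 2×2 block = 2
det = (18)·(2) = 36

det(A) = 36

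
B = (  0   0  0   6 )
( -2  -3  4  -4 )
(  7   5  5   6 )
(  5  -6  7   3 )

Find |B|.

Expand along row 1 (it has 3 zeros):
  − (6) · M_14   where M_14 = det([-2 -3 4; 7 5 5; 5 -6 7]) = -326
det = (-1)·(6)·(-326) = 1956

1956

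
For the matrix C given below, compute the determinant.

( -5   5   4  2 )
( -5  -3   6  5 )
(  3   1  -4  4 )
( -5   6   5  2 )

The determinant is -344.

Expand along row 1:
  + (-5) · M_11   where M_11 = det([-3 6 5; 1 -4 4; 6 5 2]) = 361
  − (5) · M_12   where M_12 = det([-5 6 5; 3 -4 4; -5 5 2]) = -41
  + (4) · M_13   where M_13 = det([-5 -3 5; 3 1 4; -5 6 2]) = 303
  − (2) · M_14   where M_14 = det([-5 -3 6; 3 1 -4; -5 6 5]) = -22
det = (+1)·(-5)·(361) + (-1)·(5)·(-41) + (+1)·(4)·(303) + (-1)·(2)·(-22) = -344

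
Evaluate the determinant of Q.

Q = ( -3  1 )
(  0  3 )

-9

det(Q) = (-3)·3 − 1·0 = -9 − 0 = -9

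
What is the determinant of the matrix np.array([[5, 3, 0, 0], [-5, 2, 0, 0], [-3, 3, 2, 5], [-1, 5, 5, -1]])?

The matrix is block lower-triangular with a 2×2 block and a 2×2 block on the diagonal, so its determinant equals the product of the determinants of the diagonal blocks.
det of the 2×2 block = 25
det of the 2×2 block = -27
det = (25)·(-27) = -675

-675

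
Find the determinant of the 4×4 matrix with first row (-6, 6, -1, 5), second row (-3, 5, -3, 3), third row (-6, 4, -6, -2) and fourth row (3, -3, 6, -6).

-744

Expand along row 1:
  + (-6) · M_11   where M_11 = det([5 -3 3; 4 -6 -2; -3 6 -6]) = 168
  − (6) · M_12   where M_12 = det([-3 -3 3; -6 -6 -2; 3 6 -6]) = -72
  + (-1) · M_13   where M_13 = det([-3 5 3; -6 4 -2; 3 -3 -6]) = -102
  − (5) · M_14   where M_14 = det([-3 5 -3; -6 4 -6; 3 -3 6]) = 54
det = (+1)·(-6)·(168) + (-1)·(6)·(-72) + (+1)·(-1)·(-102) + (-1)·(5)·(54) = -744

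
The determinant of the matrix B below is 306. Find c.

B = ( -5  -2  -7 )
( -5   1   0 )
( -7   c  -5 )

Expanding along the column containing c, det(B) is linear in c: det(B) = (35)·c + (26).
Set (35)·c + (26) = 306  ⇒  (35)·c = 280  ⇒  c = 8.

8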